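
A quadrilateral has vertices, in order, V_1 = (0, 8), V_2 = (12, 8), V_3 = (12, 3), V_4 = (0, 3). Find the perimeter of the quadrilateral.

|V_1V_2| = √((12)² + (0)²) = √144 = 12
|V_2V_3| = √((0)² + (-5)²) = √25 = 5
|V_3V_4| = √((-12)² + (0)²) = √144 = 12
|V_4V_1| = √((0)² + (5)²) = √25 = 5
Perimeter = 12 + 5 + 12 + 5 = 34.

34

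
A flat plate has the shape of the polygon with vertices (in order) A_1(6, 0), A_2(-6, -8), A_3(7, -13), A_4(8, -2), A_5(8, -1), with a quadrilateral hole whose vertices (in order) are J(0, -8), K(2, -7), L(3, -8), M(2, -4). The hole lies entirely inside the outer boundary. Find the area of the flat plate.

Outer boundary:
Σ = (-48) + (134) + (90) + (8) + (6) = 190
Area = |Σ|/2 = 95.
Hole:
Apply the shoelace (surveyor's) formula: 2A = Σ (x_i·y_{i+1} − x_{i+1}·y_i), indices taken mod 4.
Σ = (16) + (5) + (4) + (-16) = 9
Area = |Σ|/2 = 4.5.
Net area = 95 − 4.5 = 90.5.

90.5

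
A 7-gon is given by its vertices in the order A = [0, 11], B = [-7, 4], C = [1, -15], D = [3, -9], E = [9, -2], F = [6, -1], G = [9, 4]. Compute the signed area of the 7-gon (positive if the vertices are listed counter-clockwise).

Apply the shoelace formula: 2A = Σ (x_i·y_{i+1} − x_{i+1}·y_i), indices taken mod 7.
A→B: (0)(4) − (-7)(11) = 77
B→C: (-7)(-15) − (1)(4) = 101
C→D: (1)(-9) − (3)(-15) = 36
D→E: (3)(-2) − (9)(-9) = 75
E→F: (9)(-1) − (6)(-2) = 3
F→G: (6)(4) − (9)(-1) = 33
G→A: (9)(11) − (0)(4) = 99
Σ = 424
Signed area = Σ/2 = 212 (positive ⇒ counter-clockwise traversal).

212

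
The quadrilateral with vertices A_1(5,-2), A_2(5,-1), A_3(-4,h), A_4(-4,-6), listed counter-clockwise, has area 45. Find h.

3

The doubled signed area Σ (x_i y_{i+1} − x_{i+1} y_i) is linear in h.
With h=0 it equals 63; the coefficient of h is 9 (from the two edges through A_3).
So 9·h + 63 = 2·45 = 90 ⇒ h = 3.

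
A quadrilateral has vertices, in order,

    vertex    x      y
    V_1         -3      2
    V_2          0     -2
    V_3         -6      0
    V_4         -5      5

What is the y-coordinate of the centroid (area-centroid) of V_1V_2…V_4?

Apply the shoelace formula. First the cross-terms c_i = x_i·y_{i+1} − x_{i+1}·y_i:
  6, -12, -30, 5  ⇒  2A = -31, A = -15.5.
Then Σ (y_i + y_{i+1})·c_i = -91, so ȳ = -91 / (6·(-15.5)) = 91/93.

91/93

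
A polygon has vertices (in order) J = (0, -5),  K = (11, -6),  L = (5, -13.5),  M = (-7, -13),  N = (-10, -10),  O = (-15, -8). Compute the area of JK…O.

139

Apply Gauss's area formula: 2A = Σ (x_i·y_{i+1} − x_{i+1}·y_i), indices taken mod 6.
Cross-terms: 55, -118.5, -159.5, -60, -70, 75  ⇒  Σ = -278
Area = |Σ|/2 = 139.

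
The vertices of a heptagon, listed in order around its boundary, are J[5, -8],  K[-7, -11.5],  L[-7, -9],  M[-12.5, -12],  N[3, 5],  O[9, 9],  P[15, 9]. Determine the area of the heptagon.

211.5

Apply Gauss's area formula: 2A = Σ (x_i·y_{i+1} − x_{i+1}·y_i), indices taken mod 7.
Cross-terms: -113.5, -17.5, -28.5, -26.5, -18, -54, -165  ⇒  Σ = -423
Area = |Σ|/2 = 211.5.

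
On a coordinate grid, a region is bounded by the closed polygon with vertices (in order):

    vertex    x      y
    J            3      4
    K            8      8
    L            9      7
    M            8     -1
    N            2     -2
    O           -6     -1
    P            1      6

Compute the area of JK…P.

Apply Gauss's area formula: 2A = Σ (x_i·y_{i+1} − x_{i+1}·y_i), indices taken mod 7.
J→K: (3)(8) − (8)(4) = -8
K→L: (8)(7) − (9)(8) = -16
L→M: (9)(-1) − (8)(7) = -65
M→N: (8)(-2) − (2)(-1) = -14
N→O: (2)(-1) − (-6)(-2) = -14
O→P: (-6)(6) − (1)(-1) = -35
P→J: (1)(4) − (3)(6) = -14
Σ = -166
Area = |Σ|/2 = 83.

83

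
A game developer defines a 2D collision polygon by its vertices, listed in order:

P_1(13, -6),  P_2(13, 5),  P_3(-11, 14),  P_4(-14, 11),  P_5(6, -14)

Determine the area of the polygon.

365.5

Apply the shoelace formula: 2A = Σ (x_i·y_{i+1} − x_{i+1}·y_i), indices taken mod 5.
P_1→P_2: (13)(5) − (13)(-6) = 143
P_2→P_3: (13)(14) − (-11)(5) = 237
P_3→P_4: (-11)(11) − (-14)(14) = 75
P_4→P_5: (-14)(-14) − (6)(11) = 130
P_5→P_1: (6)(-6) − (13)(-14) = 146
Σ = 731
Area = |Σ|/2 = 365.5.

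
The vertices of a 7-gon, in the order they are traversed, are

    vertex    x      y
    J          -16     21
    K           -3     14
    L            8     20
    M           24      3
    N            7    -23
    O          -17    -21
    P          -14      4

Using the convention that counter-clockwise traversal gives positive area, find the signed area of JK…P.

Apply the surveyor's formula: 2A = Σ (x_i·y_{i+1} − x_{i+1}·y_i), indices taken mod 7.
J→K: (-16)(14) − (-3)(21) = -161
K→L: (-3)(20) − (8)(14) = -172
L→M: (8)(3) − (24)(20) = -456
M→N: (24)(-23) − (7)(3) = -573
N→O: (7)(-21) − (-17)(-23) = -538
O→P: (-17)(4) − (-14)(-21) = -362
P→J: (-14)(21) − (-16)(4) = -230
Σ = -2492
Signed area = Σ/2 = -1246 (negative ⇒ clockwise traversal).

-1246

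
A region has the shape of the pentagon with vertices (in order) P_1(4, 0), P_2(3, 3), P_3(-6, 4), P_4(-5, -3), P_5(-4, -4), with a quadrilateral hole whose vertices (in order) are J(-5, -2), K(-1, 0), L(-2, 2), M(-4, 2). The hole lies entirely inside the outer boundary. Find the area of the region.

Outer boundary:
Σ = (12) + (30) + (38) + (8) + (16) = 104
Area = |Σ|/2 = 52.
Hole:
Cross-terms: -2, -2, 4, 18  ⇒  Σ = 18
Area = |Σ|/2 = 9.
Net area = 52 − 9 = 43.

43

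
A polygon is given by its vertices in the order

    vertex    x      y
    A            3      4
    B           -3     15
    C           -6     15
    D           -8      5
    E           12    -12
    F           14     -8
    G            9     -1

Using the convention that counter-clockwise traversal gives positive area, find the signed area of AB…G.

Apply the surveyor's formula: 2A = Σ (x_i·y_{i+1} − x_{i+1}·y_i), indices taken mod 7.
Cross-terms: 57, 45, 90, 36, 72, 58, 39  ⇒  Σ = 397
Signed area = Σ/2 = 198.5 (positive ⇒ counter-clockwise traversal).

198.5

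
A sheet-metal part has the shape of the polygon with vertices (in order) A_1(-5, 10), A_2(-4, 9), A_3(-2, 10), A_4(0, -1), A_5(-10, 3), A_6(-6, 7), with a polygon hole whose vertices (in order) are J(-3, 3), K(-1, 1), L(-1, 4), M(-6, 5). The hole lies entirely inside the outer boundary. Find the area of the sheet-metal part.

49.5

Outer boundary:
Apply the shoelace formula: 2A = Σ (x_i·y_{i+1} − x_{i+1}·y_i), indices taken mod 6.
Cross-terms: -5, -22, 2, -10, -52, -25  ⇒  Σ = -112
Area = |Σ|/2 = 56.
Hole:
Apply Gauss's area formula: 2A = Σ (x_i·y_{i+1} − x_{i+1}·y_i), indices taken mod 4.
J→K: (-3)(1) − (-1)(3) = 0
K→L: (-1)(4) − (-1)(1) = -3
L→M: (-1)(5) − (-6)(4) = 19
M→J: (-6)(3) − (-3)(5) = -3
Σ = 13
Area = |Σ|/2 = 6.5.
Net area = 56 − 6.5 = 49.5.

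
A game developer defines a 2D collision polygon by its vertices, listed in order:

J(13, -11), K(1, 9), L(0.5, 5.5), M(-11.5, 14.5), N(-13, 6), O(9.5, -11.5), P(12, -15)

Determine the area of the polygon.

235

Apply the shoelace (surveyor's) formula: 2A = Σ (x_i·y_{i+1} − x_{i+1}·y_i), indices taken mod 7.
Σ = (128) + (1) + (70.5) + (119.5) + (92.5) + (-4.5) + (63) = 470
Area = |Σ|/2 = 235.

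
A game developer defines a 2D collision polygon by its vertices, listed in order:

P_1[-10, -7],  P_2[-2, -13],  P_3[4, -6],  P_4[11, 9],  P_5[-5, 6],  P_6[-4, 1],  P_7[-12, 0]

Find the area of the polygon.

Apply the surveyor's formula: 2A = Σ (x_i·y_{i+1} − x_{i+1}·y_i), indices taken mod 7.
Cross-terms: 116, 64, 102, 111, 19, 12, 84  ⇒  Σ = 508
Area = |Σ|/2 = 254.

254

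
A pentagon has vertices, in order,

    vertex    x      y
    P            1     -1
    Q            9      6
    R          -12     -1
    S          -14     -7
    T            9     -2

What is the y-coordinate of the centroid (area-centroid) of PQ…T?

-121/87

Apply Gauss's area formula. First the cross-terms c_i = x_i·y_{i+1} − x_{i+1}·y_i:
  15, 63, 70, 91, -7  ⇒  2A = 232, A = 116.
Then Σ (y_i + y_{i+1})·c_i = -968, so ȳ = -968 / (6·116) = -121/87.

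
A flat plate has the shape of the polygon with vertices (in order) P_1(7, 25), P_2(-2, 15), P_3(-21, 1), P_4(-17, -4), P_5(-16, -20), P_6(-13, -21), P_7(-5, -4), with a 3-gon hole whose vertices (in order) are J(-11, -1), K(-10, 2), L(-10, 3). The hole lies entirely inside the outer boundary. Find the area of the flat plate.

Outer boundary:
Apply Gauss's area formula: 2A = Σ (x_i·y_{i+1} − x_{i+1}·y_i), indices taken mod 7.
P_1→P_2: (7)(15) − (-2)(25) = 155
P_2→P_3: (-2)(1) − (-21)(15) = 313
P_3→P_4: (-21)(-4) − (-17)(1) = 101
P_4→P_5: (-17)(-20) − (-16)(-4) = 276
P_5→P_6: (-16)(-21) − (-13)(-20) = 76
P_6→P_7: (-13)(-4) − (-5)(-21) = -53
P_7→P_1: (-5)(25) − (7)(-4) = -97
Σ = 771
Area = |Σ|/2 = 385.5.
Hole:
Apply Gauss's area formula: 2A = Σ (x_i·y_{i+1} − x_{i+1}·y_i), indices taken mod 3.
Σ = (-32) + (-10) + (43) = 1
Area = |Σ|/2 = 0.5.
Net area = 385.5 − 0.5 = 385.

385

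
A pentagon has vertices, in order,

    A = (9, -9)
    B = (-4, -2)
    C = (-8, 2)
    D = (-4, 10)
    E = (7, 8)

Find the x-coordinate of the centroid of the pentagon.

176/129

Apply the shoelace formula. First the cross-terms c_i = x_i·y_{i+1} − x_{i+1}·y_i:
  -54, -24, -72, -102, -135  ⇒  2A = -387, A = -193.5.
Then Σ (x_i + x_{i+1})·c_i = -1584, so x̄ = -1584 / (6·(-193.5)) = 176/129.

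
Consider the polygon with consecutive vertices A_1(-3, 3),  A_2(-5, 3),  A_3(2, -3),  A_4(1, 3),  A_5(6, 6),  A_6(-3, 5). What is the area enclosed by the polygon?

33

A_1→A_2: (-3)(3) − (-5)(3) = 6
A_2→A_3: (-5)(-3) − (2)(3) = 9
A_3→A_4: (2)(3) − (1)(-3) = 9
A_4→A_5: (1)(6) − (6)(3) = -12
A_5→A_6: (6)(5) − (-3)(6) = 48
A_6→A_1: (-3)(3) − (-3)(5) = 6
Σ = 66
Area = |Σ|/2 = 33.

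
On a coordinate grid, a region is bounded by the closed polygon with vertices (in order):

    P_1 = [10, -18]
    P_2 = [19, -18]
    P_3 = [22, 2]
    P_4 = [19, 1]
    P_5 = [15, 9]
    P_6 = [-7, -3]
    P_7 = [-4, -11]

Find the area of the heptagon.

500.5

Apply the shoelace (surveyor's) formula: 2A = Σ (x_i·y_{i+1} − x_{i+1}·y_i), indices taken mod 7.
Cross-terms: 162, 434, -16, 156, 18, 65, 182  ⇒  Σ = 1001
Area = |Σ|/2 = 500.5.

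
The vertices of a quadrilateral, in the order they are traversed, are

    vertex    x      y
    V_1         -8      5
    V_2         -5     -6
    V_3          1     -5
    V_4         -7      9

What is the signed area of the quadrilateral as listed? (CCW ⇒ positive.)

Cross-terms: 73, 31, -26, 37  ⇒  Σ = 115
Signed area = Σ/2 = 57.5 (positive ⇒ counter-clockwise traversal).

57.5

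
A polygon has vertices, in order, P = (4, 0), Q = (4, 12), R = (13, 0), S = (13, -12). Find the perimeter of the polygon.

|PQ| = √((0)² + (12)²) = √144 = 12
|QR| = √((9)² + (-12)²) = √225 = 15
|RS| = √((0)² + (-12)²) = √144 = 12
|SP| = √((-9)² + (12)²) = √225 = 15
Perimeter = 12 + 15 + 12 + 15 = 54.

54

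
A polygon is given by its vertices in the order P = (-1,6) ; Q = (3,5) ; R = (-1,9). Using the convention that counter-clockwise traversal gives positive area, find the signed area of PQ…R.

6

Apply the shoelace formula: 2A = Σ (x_i·y_{i+1} − x_{i+1}·y_i), indices taken mod 3.
Σ = (-23) + (32) + (3) = 12
Signed area = Σ/2 = 6 (positive ⇒ counter-clockwise traversal).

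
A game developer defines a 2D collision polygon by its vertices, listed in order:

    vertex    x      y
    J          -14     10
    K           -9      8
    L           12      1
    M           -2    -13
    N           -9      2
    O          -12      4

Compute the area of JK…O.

239

Apply Gauss's area formula: 2A = Σ (x_i·y_{i+1} − x_{i+1}·y_i), indices taken mod 6.
Cross-terms: -22, -105, -154, -121, -12, -64  ⇒  Σ = -478
Area = |Σ|/2 = 239.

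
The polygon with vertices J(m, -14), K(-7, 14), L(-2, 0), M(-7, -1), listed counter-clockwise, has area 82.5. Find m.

The doubled signed area Σ (x_i y_{i+1} − x_{i+1} y_i) is linear in m.
With m=0 it equals 30; the coefficient of m is 15 (from the two edges through J).
So 15·m + 30 = 2·82.5 = 165 ⇒ m = 9.

9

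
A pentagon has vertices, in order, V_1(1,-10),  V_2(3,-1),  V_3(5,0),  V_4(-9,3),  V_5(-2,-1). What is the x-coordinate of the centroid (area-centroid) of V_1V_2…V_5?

-6/17

Apply the shoelace (surveyor's) formula. First the cross-terms c_i = x_i·y_{i+1} − x_{i+1}·y_i:
  29, 5, 15, 15, 21  ⇒  2A = 85, A = 42.5.
Then Σ (x_i + x_{i+1})·c_i = -90, so x̄ = -90 / (6·42.5) = -6/17.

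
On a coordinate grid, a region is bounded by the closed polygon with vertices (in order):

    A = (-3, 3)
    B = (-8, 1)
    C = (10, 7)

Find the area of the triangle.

3

Apply the shoelace (surveyor's) formula: 2A = Σ (x_i·y_{i+1} − x_{i+1}·y_i), indices taken mod 3.
A→B: (-3)(1) − (-8)(3) = 21
B→C: (-8)(7) − (10)(1) = -66
C→A: (10)(3) − (-3)(7) = 51
Σ = 6
Area = |Σ|/2 = 3.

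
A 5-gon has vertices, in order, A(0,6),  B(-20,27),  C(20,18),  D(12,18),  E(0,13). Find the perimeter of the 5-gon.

98

|AB| = √((-20)² + (21)²) = √841 = 29
|BC| = √((40)² + (-9)²) = √1681 = 41
|CD| = √((-8)² + (0)²) = √64 = 8
|DE| = √((-12)² + (-5)²) = √169 = 13
|EA| = √((0)² + (-7)²) = √49 = 7
Perimeter = 29 + 41 + 8 + 13 + 7 = 98.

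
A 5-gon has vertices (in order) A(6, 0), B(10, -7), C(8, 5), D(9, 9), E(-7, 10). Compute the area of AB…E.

Apply the shoelace (surveyor's) formula: 2A = Σ (x_i·y_{i+1} − x_{i+1}·y_i), indices taken mod 5.
Σ = (-42) + (106) + (27) + (153) + (-60) = 184
Area = |Σ|/2 = 92.

92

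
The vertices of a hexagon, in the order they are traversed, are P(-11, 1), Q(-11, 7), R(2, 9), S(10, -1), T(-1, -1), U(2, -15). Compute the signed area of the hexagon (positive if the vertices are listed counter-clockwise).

Apply Gauss's area formula: 2A = Σ (x_i·y_{i+1} − x_{i+1}·y_i), indices taken mod 6.
Σ = (-66) + (-113) + (-92) + (-11) + (17) + (-163) = -428
Signed area = Σ/2 = -214 (negative ⇒ clockwise traversal).

-214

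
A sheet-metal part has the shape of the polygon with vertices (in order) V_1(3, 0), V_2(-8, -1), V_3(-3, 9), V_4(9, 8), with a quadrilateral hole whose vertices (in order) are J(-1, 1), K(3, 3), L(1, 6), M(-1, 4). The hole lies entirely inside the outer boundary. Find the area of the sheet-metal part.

Outer boundary:
Apply the shoelace (surveyor's) formula: 2A = Σ (x_i·y_{i+1} − x_{i+1}·y_i), indices taken mod 4.
Cross-terms: -3, -75, -105, -24  ⇒  Σ = -207
Area = |Σ|/2 = 103.5.
Hole:
Apply the shoelace formula: 2A = Σ (x_i·y_{i+1} − x_{i+1}·y_i), indices taken mod 4.
Σ = (-6) + (15) + (10) + (3) = 22
Area = |Σ|/2 = 11.
Net area = 103.5 − 11 = 92.5.

92.5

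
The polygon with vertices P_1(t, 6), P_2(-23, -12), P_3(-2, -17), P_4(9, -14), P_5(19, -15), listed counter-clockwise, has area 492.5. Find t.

18

Write out the shoelace sum; only the two edges meeting at P_1 involve t:
2·Area = [(19·6 − t·(-15)) + (t·(-12) − (-23)·6)] + 679
       = 3·t + 931 = 985
⇒ t = 18.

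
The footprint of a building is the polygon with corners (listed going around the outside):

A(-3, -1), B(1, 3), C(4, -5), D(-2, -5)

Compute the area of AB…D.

Apply Gauss's area formula: 2A = Σ (x_i·y_{i+1} − x_{i+1}·y_i), indices taken mod 4.
A→B: (-3)(3) − (1)(-1) = -8
B→C: (1)(-5) − (4)(3) = -17
C→D: (4)(-5) − (-2)(-5) = -30
D→A: (-2)(-1) − (-3)(-5) = -13
Σ = -68
Area = |Σ|/2 = 34.

34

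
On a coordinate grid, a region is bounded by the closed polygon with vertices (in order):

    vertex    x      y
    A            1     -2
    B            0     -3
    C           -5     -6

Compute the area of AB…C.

1

Apply the shoelace formula: 2A = Σ (x_i·y_{i+1} − x_{i+1}·y_i), indices taken mod 3.
Σ = (-3) + (-15) + (16) = -2
Area = |Σ|/2 = 1.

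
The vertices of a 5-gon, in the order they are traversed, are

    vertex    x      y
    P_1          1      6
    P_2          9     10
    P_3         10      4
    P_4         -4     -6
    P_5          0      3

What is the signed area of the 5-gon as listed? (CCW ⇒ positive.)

Σ = (-44) + (-64) + (-44) + (-12) + (-3) = -167
Signed area = Σ/2 = -83.5 (negative ⇒ clockwise traversal).

-83.5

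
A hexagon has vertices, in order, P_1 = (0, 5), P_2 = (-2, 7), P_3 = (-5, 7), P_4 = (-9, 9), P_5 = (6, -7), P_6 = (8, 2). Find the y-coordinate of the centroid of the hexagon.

Apply Gauss's area formula. First the cross-terms c_i = x_i·y_{i+1} − x_{i+1}·y_i:
  10, 21, 18, 9, 68, 40  ⇒  2A = 166, A = 83.
Then Σ (y_i + y_{i+1})·c_i = 660, so ȳ = 660 / (6·83) = 110/83.

110/83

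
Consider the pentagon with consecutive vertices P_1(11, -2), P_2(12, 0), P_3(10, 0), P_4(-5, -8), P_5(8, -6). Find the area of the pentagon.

Cross-terms: 24, 0, -80, 94, 50  ⇒  Σ = 88
Area = |Σ|/2 = 44.

44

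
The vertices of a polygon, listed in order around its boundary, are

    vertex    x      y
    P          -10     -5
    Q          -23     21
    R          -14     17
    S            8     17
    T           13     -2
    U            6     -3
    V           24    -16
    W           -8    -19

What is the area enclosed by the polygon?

Apply Gauss's area formula: 2A = Σ (x_i·y_{i+1} − x_{i+1}·y_i), indices taken mod 8.
Σ = (-325) + (-97) + (-374) + (-237) + (-27) + (-24) + (-584) + (-150) = -1818
Area = |Σ|/2 = 909.

909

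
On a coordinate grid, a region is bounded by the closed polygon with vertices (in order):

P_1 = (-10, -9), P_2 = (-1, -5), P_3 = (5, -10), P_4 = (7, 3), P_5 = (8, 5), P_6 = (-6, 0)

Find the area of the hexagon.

128

Σ = (41) + (35) + (85) + (11) + (30) + (54) = 256
Area = |Σ|/2 = 128.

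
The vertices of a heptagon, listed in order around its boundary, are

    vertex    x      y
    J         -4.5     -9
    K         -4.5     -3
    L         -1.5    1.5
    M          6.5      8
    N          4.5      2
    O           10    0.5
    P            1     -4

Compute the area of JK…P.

Apply the shoelace (surveyor's) formula: 2A = Σ (x_i·y_{i+1} − x_{i+1}·y_i), indices taken mod 7.
Cross-terms: -27, -11.25, -21.75, -23, -17.75, -40.5, -27  ⇒  Σ = -168.25
Area = |Σ|/2 = 84.125.

84.125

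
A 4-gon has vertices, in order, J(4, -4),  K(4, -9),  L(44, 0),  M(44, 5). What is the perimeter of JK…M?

|JK| = √((0)² + (-5)²) = √25 = 5
|KL| = √((40)² + (9)²) = √1681 = 41
|LM| = √((0)² + (5)²) = √25 = 5
|MJ| = √((-40)² + (-9)²) = √1681 = 41
Perimeter = 5 + 41 + 5 + 41 = 92.

92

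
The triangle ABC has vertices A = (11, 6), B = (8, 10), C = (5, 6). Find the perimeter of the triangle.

16

|AB| = √((-3)² + (4)²) = √25 = 5
|BC| = √((-3)² + (-4)²) = √25 = 5
|CA| = √((6)² + (0)²) = √36 = 6
Perimeter = 5 + 5 + 6 = 16.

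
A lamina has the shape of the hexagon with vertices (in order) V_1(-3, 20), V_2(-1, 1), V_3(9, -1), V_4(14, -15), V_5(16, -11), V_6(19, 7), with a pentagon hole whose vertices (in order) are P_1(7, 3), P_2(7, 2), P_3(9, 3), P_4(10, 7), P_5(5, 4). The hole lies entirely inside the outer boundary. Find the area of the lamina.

337.5

Outer boundary:
V_1→V_2: (-3)(1) − (-1)(20) = 17
V_2→V_3: (-1)(-1) − (9)(1) = -8
V_3→V_4: (9)(-15) − (14)(-1) = -121
V_4→V_5: (14)(-11) − (16)(-15) = 86
V_5→V_6: (16)(7) − (19)(-11) = 321
V_6→V_1: (19)(20) − (-3)(7) = 401
Σ = 696
Area = |Σ|/2 = 348.
Hole:
Apply the shoelace formula: 2A = Σ (x_i·y_{i+1} − x_{i+1}·y_i), indices taken mod 5.
Cross-terms: -7, 3, 33, 5, -13  ⇒  Σ = 21
Area = |Σ|/2 = 10.5.
Net area = 348 − 10.5 = 337.5.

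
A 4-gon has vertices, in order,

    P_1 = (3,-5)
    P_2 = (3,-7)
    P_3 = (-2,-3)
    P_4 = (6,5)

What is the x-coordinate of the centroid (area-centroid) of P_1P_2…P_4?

24/11

Apply the shoelace formula. First the cross-terms c_i = x_i·y_{i+1} − x_{i+1}·y_i:
  -6, -23, 8, -45  ⇒  2A = -66, A = -33.
Then Σ (x_i + x_{i+1})·c_i = -432, so x̄ = -432 / (6·(-33)) = 24/11.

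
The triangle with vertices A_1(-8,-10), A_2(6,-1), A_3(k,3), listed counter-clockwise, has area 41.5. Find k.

3

Write out the shoelace sum; only the two edges meeting at A_3 involve k:
2·Area = [(6·3 − k·(-1)) + (k·(-10) − (-8)·3)] + 68
       = -9·k + 110 = 83
⇒ k = 3.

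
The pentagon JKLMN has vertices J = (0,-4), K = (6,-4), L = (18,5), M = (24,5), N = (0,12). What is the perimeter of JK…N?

68

|JK| = √((6)² + (0)²) = √36 = 6
|KL| = √((12)² + (9)²) = √225 = 15
|LM| = √((6)² + (0)²) = √36 = 6
|MN| = √((-24)² + (7)²) = √625 = 25
|NJ| = √((0)² + (-16)²) = √256 = 16
Perimeter = 6 + 15 + 6 + 25 + 16 = 68.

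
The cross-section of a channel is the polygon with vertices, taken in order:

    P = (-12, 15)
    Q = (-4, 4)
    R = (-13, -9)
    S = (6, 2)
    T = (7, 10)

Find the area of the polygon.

199.5

Apply Gauss's area formula: 2A = Σ (x_i·y_{i+1} − x_{i+1}·y_i), indices taken mod 5.
Σ = (12) + (88) + (28) + (46) + (225) = 399
Area = |Σ|/2 = 199.5.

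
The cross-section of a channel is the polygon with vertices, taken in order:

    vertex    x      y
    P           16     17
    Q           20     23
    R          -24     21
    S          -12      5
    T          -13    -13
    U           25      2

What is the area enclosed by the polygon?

1022.5

Apply the surveyor's formula: 2A = Σ (x_i·y_{i+1} − x_{i+1}·y_i), indices taken mod 6.
Cross-terms: 28, 972, 132, 221, 299, 393  ⇒  Σ = 2045
Area = |Σ|/2 = 1022.5.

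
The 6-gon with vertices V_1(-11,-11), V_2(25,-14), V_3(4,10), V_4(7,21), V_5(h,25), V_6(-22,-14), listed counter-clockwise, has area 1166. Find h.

-22

The doubled signed area Σ (x_i y_{i+1} − x_{i+1} y_i) is linear in h.
With h=0 it equals 1562; the coefficient of h is -35 (from the two edges through V_5).
So -35·h + 1562 = 2·1166 = 2332 ⇒ h = -22.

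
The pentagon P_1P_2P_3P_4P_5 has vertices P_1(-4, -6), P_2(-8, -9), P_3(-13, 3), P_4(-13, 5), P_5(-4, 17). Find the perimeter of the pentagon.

|P_1P_2| = √((-4)² + (-3)²) = √25 = 5
|P_2P_3| = √((-5)² + (12)²) = √169 = 13
|P_3P_4| = √((0)² + (2)²) = √4 = 2
|P_4P_5| = √((9)² + (12)²) = √225 = 15
|P_5P_1| = √((0)² + (-23)²) = √529 = 23
Perimeter = 5 + 13 + 2 + 15 + 23 = 58.

58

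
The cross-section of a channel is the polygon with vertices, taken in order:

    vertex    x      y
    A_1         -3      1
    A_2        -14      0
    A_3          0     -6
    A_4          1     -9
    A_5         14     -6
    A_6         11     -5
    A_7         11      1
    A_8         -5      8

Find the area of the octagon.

A_1→A_2: (-3)(0) − (-14)(1) = 14
A_2→A_3: (-14)(-6) − (0)(0) = 84
A_3→A_4: (0)(-9) − (1)(-6) = 6
A_4→A_5: (1)(-6) − (14)(-9) = 120
A_5→A_6: (14)(-5) − (11)(-6) = -4
A_6→A_7: (11)(1) − (11)(-5) = 66
A_7→A_8: (11)(8) − (-5)(1) = 93
A_8→A_1: (-5)(1) − (-3)(8) = 19
Σ = 398
Area = |Σ|/2 = 199.

199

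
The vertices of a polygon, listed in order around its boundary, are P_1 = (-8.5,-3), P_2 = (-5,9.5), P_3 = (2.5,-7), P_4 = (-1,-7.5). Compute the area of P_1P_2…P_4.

85.5

Apply the surveyor's formula: 2A = Σ (x_i·y_{i+1} − x_{i+1}·y_i), indices taken mod 4.
Σ = (-95.75) + (11.25) + (-25.75) + (-60.75) = -171
Area = |Σ|/2 = 85.5.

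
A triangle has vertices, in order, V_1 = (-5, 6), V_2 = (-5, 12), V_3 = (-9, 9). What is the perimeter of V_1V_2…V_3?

16

|V_1V_2| = √((0)² + (6)²) = √36 = 6
|V_2V_3| = √((-4)² + (-3)²) = √25 = 5
|V_3V_1| = √((4)² + (-3)²) = √25 = 5
Perimeter = 6 + 5 + 5 = 16.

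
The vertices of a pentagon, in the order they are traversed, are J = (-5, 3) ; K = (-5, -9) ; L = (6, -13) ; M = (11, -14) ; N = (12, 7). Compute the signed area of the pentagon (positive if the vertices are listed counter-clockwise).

277

Apply the surveyor's formula: 2A = Σ (x_i·y_{i+1} − x_{i+1}·y_i), indices taken mod 5.
J→K: (-5)(-9) − (-5)(3) = 60
K→L: (-5)(-13) − (6)(-9) = 119
L→M: (6)(-14) − (11)(-13) = 59
M→N: (11)(7) − (12)(-14) = 245
N→J: (12)(3) − (-5)(7) = 71
Σ = 554
Signed area = Σ/2 = 277 (positive ⇒ counter-clockwise traversal).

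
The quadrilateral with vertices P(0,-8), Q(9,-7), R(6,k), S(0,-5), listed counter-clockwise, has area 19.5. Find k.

-5

The doubled signed area Σ (x_i y_{i+1} − x_{i+1} y_i) is linear in k.
With k=0 it equals 84; the coefficient of k is 9 (from the two edges through R).
So 9·k + 84 = 2·19.5 = 39 ⇒ k = -5.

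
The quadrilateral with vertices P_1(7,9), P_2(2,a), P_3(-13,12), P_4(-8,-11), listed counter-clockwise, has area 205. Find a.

The doubled signed area Σ (x_i y_{i+1} − x_{i+1} y_i) is linear in a.
With a=0 it equals 250; the coefficient of a is 20 (from the two edges through P_2).
So 20·a + 250 = 2·205 = 410 ⇒ a = 8.

8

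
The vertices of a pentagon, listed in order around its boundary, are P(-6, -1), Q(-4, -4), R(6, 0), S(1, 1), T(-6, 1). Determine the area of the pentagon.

Σ = (20) + (24) + (6) + (7) + (12) = 69
Area = |Σ|/2 = 34.5.

34.5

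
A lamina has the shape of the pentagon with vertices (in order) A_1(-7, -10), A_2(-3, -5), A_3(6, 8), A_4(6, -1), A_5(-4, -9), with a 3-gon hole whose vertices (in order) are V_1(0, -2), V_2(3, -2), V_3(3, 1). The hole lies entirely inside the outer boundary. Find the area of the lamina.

Outer boundary:
Apply Gauss's area formula: 2A = Σ (x_i·y_{i+1} − x_{i+1}·y_i), indices taken mod 5.
A_1→A_2: (-7)(-5) − (-3)(-10) = 5
A_2→A_3: (-3)(8) − (6)(-5) = 6
A_3→A_4: (6)(-1) − (6)(8) = -54
A_4→A_5: (6)(-9) − (-4)(-1) = -58
A_5→A_1: (-4)(-10) − (-7)(-9) = -23
Σ = -124
Area = |Σ|/2 = 62.
Hole:
Apply the shoelace formula: 2A = Σ (x_i·y_{i+1} − x_{i+1}·y_i), indices taken mod 3.
Σ = (6) + (9) + (-6) = 9
Area = |Σ|/2 = 4.5.
Net area = 62 − 4.5 = 57.5.

57.5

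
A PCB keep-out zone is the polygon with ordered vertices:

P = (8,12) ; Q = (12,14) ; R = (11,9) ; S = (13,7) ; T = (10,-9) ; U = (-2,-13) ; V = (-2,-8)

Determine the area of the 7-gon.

Apply the shoelace (surveyor's) formula: 2A = Σ (x_i·y_{i+1} − x_{i+1}·y_i), indices taken mod 7.
P→Q: (8)(14) − (12)(12) = -32
Q→R: (12)(9) − (11)(14) = -46
R→S: (11)(7) − (13)(9) = -40
S→T: (13)(-9) − (10)(7) = -187
T→U: (10)(-13) − (-2)(-9) = -148
U→V: (-2)(-8) − (-2)(-13) = -10
V→P: (-2)(12) − (8)(-8) = 40
Σ = -423
Area = |Σ|/2 = 211.5.

211.5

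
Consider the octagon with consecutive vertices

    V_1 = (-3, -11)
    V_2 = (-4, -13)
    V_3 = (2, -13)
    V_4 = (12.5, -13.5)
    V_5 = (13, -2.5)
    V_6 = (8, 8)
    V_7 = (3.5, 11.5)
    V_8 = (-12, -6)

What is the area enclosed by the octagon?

385.875

Apply the shoelace formula: 2A = Σ (x_i·y_{i+1} − x_{i+1}·y_i), indices taken mod 8.
V_1→V_2: (-3)(-13) − (-4)(-11) = -5
V_2→V_3: (-4)(-13) − (2)(-13) = 78
V_3→V_4: (2)(-13.5) − (12.5)(-13) = 135.5
V_4→V_5: (12.5)(-2.5) − (13)(-13.5) = 144.25
V_5→V_6: (13)(8) − (8)(-2.5) = 124
V_6→V_7: (8)(11.5) − (3.5)(8) = 64
V_7→V_8: (3.5)(-6) − (-12)(11.5) = 117
V_8→V_1: (-12)(-11) − (-3)(-6) = 114
Σ = 771.75
Area = |Σ|/2 = 385.875.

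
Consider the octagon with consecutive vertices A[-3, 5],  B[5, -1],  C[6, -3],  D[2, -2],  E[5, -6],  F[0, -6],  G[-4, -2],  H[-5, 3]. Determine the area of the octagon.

A→B: (-3)(-1) − (5)(5) = -22
B→C: (5)(-3) − (6)(-1) = -9
C→D: (6)(-2) − (2)(-3) = -6
D→E: (2)(-6) − (5)(-2) = -2
E→F: (5)(-6) − (0)(-6) = -30
F→G: (0)(-2) − (-4)(-6) = -24
G→H: (-4)(3) − (-5)(-2) = -22
H→A: (-5)(5) − (-3)(3) = -16
Σ = -131
Area = |Σ|/2 = 65.5.

65.5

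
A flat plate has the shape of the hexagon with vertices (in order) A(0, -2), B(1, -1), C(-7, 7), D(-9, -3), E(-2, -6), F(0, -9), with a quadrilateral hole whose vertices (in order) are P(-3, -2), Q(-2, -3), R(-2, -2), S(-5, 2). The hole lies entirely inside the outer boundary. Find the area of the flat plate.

73.5

Outer boundary:
A→B: (0)(-1) − (1)(-2) = 2
B→C: (1)(7) − (-7)(-1) = 0
C→D: (-7)(-3) − (-9)(7) = 84
D→E: (-9)(-6) − (-2)(-3) = 48
E→F: (-2)(-9) − (0)(-6) = 18
F→A: (0)(-2) − (0)(-9) = 0
Σ = 152
Area = |Σ|/2 = 76.
Hole:
Σ = (5) + (-2) + (-14) + (16) = 5
Area = |Σ|/2 = 2.5.
Net area = 76 − 2.5 = 73.5.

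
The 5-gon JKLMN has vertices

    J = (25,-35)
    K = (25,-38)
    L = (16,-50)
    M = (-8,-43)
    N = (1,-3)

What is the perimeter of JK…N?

|JK| = √((0)² + (-3)²) = √9 = 3
|KL| = √((-9)² + (-12)²) = √225 = 15
|LM| = √((-24)² + (7)²) = √625 = 25
|MN| = √((9)² + (40)²) = √1681 = 41
|NJ| = √((24)² + (-32)²) = √1600 = 40
Perimeter = 3 + 15 + 25 + 41 + 40 = 124.

124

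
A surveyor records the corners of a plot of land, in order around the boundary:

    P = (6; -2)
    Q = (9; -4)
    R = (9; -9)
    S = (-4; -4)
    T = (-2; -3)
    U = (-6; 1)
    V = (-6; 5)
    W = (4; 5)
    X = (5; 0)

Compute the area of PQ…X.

124

Σ = (-6) + (-45) + (-72) + (4) + (-20) + (-24) + (-50) + (-25) + (-10) = -248
Area = |Σ|/2 = 124.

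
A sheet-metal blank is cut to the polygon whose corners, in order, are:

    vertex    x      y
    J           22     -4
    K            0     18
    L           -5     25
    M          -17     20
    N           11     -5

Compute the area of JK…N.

Σ = (396) + (90) + (325) + (-135) + (66) = 742
Area = |Σ|/2 = 371.

371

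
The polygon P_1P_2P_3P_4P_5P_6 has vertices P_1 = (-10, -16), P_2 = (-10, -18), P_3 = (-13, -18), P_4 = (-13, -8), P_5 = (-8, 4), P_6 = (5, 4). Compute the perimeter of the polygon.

66

|P_1P_2| = √((0)² + (-2)²) = √4 = 2
|P_2P_3| = √((-3)² + (0)²) = √9 = 3
|P_3P_4| = √((0)² + (10)²) = √100 = 10
|P_4P_5| = √((5)² + (12)²) = √169 = 13
|P_5P_6| = √((13)² + (0)²) = √169 = 13
|P_6P_1| = √((-15)² + (-20)²) = √625 = 25
Perimeter = 2 + 3 + 10 + 13 + 13 + 25 = 66.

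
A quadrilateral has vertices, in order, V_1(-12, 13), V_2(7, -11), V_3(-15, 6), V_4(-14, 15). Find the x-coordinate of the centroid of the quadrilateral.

Apply the surveyor's formula. First the cross-terms c_i = x_i·y_{i+1} − x_{i+1}·y_i:
  41, -123, -141, -2  ⇒  2A = -225, A = -112.5.
Then Σ (x_i + x_{i+1})·c_i = 4920, so x̄ = 4920 / (6·(-112.5)) = -328/45.

-328/45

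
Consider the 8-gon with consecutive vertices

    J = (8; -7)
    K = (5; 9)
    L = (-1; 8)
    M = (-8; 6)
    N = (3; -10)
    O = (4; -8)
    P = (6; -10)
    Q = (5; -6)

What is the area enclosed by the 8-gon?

163.5

Apply the surveyor's formula: 2A = Σ (x_i·y_{i+1} − x_{i+1}·y_i), indices taken mod 8.
Σ = (107) + (49) + (58) + (62) + (16) + (8) + (14) + (13) = 327
Area = |Σ|/2 = 163.5.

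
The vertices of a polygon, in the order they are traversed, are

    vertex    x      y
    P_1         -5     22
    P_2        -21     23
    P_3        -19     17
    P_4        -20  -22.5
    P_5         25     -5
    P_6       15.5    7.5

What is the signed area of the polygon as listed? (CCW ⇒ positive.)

1250.25

Apply Gauss's area formula: 2A = Σ (x_i·y_{i+1} − x_{i+1}·y_i), indices taken mod 6.
Σ = (347) + (80) + (767.5) + (662.5) + (265) + (378.5) = 2500.5
Signed area = Σ/2 = 1250.25 (positive ⇒ counter-clockwise traversal).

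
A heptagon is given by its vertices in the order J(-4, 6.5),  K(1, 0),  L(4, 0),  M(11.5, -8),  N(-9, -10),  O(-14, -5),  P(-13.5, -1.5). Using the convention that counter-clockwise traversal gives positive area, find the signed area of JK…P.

-230.375

Apply the surveyor's formula: 2A = Σ (x_i·y_{i+1} − x_{i+1}·y_i), indices taken mod 7.
J→K: (-4)(0) − (1)(6.5) = -6.5
K→L: (1)(0) − (4)(0) = 0
L→M: (4)(-8) − (11.5)(0) = -32
M→N: (11.5)(-10) − (-9)(-8) = -187
N→O: (-9)(-5) − (-14)(-10) = -95
O→P: (-14)(-1.5) − (-13.5)(-5) = -46.5
P→J: (-13.5)(6.5) − (-4)(-1.5) = -93.75
Σ = -460.75
Signed area = Σ/2 = -230.375 (negative ⇒ clockwise traversal).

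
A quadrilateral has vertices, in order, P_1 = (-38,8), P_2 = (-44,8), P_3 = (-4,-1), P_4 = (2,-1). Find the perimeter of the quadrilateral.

94

|P_1P_2| = √((-6)² + (0)²) = √36 = 6
|P_2P_3| = √((40)² + (-9)²) = √1681 = 41
|P_3P_4| = √((6)² + (0)²) = √36 = 6
|P_4P_1| = √((-40)² + (9)²) = √1681 = 41
Perimeter = 6 + 41 + 6 + 41 = 94.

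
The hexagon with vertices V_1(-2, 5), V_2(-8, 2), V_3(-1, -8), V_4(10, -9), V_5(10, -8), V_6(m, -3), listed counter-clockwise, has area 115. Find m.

Write out the shoelace sum; only the two edges meeting at V_6 involve m:
2·Area = [(10·(-3) − m·(-8)) + (m·5 − (-2)·(-3))] + 201
       = 13·m + 165 = 230
⇒ m = 5.

5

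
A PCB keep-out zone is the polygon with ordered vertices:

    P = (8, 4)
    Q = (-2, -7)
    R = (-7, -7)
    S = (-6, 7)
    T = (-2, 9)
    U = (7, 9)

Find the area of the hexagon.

169.5

Cross-terms: -48, -35, -91, -40, -81, -44  ⇒  Σ = -339
Area = |Σ|/2 = 169.5.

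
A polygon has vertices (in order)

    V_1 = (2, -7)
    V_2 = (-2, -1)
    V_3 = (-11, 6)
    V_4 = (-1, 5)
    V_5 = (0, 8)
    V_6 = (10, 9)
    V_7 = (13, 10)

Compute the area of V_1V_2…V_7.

152

Σ = (-16) + (-23) + (-49) + (-8) + (-80) + (-17) + (-111) = -304
Area = |Σ|/2 = 152.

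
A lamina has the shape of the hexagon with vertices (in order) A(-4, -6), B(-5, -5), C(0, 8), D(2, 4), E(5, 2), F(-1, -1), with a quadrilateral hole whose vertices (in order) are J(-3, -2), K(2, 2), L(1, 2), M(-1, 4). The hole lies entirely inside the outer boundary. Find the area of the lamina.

Outer boundary:
Apply the shoelace (surveyor's) formula: 2A = Σ (x_i·y_{i+1} − x_{i+1}·y_i), indices taken mod 6.
Cross-terms: -10, -40, -16, -16, -3, 2  ⇒  Σ = -83
Area = |Σ|/2 = 41.5.
Hole:
Apply the shoelace formula: 2A = Σ (x_i·y_{i+1} − x_{i+1}·y_i), indices taken mod 4.
Σ = (-2) + (2) + (6) + (14) = 20
Area = |Σ|/2 = 10.
Net area = 41.5 − 10 = 31.5.

31.5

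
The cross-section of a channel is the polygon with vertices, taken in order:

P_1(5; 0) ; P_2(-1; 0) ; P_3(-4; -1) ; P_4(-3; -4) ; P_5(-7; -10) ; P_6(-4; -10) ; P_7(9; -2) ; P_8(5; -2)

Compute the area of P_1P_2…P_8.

73

Σ = (0) + (1) + (13) + (2) + (30) + (98) + (-8) + (10) = 146
Area = |Σ|/2 = 73.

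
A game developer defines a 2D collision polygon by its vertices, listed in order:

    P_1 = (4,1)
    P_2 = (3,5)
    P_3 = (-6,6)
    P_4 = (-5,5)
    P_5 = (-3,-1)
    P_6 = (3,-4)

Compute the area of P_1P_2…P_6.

Apply the surveyor's formula: 2A = Σ (x_i·y_{i+1} − x_{i+1}·y_i), indices taken mod 6.
P_1→P_2: (4)(5) − (3)(1) = 17
P_2→P_3: (3)(6) − (-6)(5) = 48
P_3→P_4: (-6)(5) − (-5)(6) = 0
P_4→P_5: (-5)(-1) − (-3)(5) = 20
P_5→P_6: (-3)(-4) − (3)(-1) = 15
P_6→P_1: (3)(1) − (4)(-4) = 19
Σ = 119
Area = |Σ|/2 = 59.5.

59.5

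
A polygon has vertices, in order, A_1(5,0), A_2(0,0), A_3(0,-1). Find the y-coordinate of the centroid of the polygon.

Apply the shoelace formula. First the cross-terms c_i = x_i·y_{i+1} − x_{i+1}·y_i:
  0, 0, 5  ⇒  2A = 5, A = 2.5.
Then Σ (y_i + y_{i+1})·c_i = -5, so ȳ = -5 / (6·2.5) = -1/3.

-1/3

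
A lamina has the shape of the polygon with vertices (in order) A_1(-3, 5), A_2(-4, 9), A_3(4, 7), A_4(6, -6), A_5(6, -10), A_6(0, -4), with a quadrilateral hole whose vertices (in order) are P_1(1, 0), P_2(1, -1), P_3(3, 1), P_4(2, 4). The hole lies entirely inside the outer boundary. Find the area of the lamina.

94

Outer boundary:
Apply Gauss's area formula: 2A = Σ (x_i·y_{i+1} − x_{i+1}·y_i), indices taken mod 6.
Σ = (-7) + (-64) + (-66) + (-24) + (-24) + (-12) = -197
Area = |Σ|/2 = 98.5.
Hole:
Σ = (-1) + (4) + (10) + (-4) = 9
Area = |Σ|/2 = 4.5.
Net area = 98.5 − 4.5 = 94.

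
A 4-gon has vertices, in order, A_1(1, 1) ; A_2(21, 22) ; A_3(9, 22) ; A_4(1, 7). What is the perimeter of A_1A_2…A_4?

64

|A_1A_2| = √((20)² + (21)²) = √841 = 29
|A_2A_3| = √((-12)² + (0)²) = √144 = 12
|A_3A_4| = √((-8)² + (-15)²) = √289 = 17
|A_4A_1| = √((0)² + (-6)²) = √36 = 6
Perimeter = 29 + 12 + 17 + 6 = 64.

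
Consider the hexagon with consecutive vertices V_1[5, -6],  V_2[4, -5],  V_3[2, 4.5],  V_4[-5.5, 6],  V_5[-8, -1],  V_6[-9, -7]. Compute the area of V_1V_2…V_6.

126.625

Σ = (-1) + (28) + (36.75) + (53.5) + (47) + (89) = 253.25
Area = |Σ|/2 = 126.625.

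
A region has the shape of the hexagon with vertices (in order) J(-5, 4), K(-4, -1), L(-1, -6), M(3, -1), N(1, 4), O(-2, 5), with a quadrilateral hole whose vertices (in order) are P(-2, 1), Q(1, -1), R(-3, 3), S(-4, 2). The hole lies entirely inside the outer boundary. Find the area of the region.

49.5

Outer boundary:
J→K: (-5)(-1) − (-4)(4) = 21
K→L: (-4)(-6) − (-1)(-1) = 23
L→M: (-1)(-1) − (3)(-6) = 19
M→N: (3)(4) − (1)(-1) = 13
N→O: (1)(5) − (-2)(4) = 13
O→J: (-2)(4) − (-5)(5) = 17
Σ = 106
Area = |Σ|/2 = 53.
Hole:
Cross-terms: 1, 0, 6, 0  ⇒  Σ = 7
Area = |Σ|/2 = 3.5.
Net area = 53 − 3.5 = 49.5.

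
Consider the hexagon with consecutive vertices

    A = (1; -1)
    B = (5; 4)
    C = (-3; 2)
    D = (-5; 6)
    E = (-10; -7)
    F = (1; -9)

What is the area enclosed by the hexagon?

111.5

Apply the surveyor's formula: 2A = Σ (x_i·y_{i+1} − x_{i+1}·y_i), indices taken mod 6.
Cross-terms: 9, 22, -8, 95, 97, 8  ⇒  Σ = 223
Area = |Σ|/2 = 111.5.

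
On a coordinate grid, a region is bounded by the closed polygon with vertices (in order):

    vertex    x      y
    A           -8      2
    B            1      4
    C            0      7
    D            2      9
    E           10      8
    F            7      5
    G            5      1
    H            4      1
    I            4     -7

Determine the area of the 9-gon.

109

Apply the surveyor's formula: 2A = Σ (x_i·y_{i+1} − x_{i+1}·y_i), indices taken mod 9.
Σ = (-34) + (7) + (-14) + (-74) + (-6) + (-18) + (1) + (-32) + (-48) = -218
Area = |Σ|/2 = 109.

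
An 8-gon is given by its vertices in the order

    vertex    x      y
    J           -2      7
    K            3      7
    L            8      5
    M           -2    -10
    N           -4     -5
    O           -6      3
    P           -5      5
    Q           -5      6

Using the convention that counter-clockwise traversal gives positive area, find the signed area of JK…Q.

Cross-terms: -35, -41, -70, -30, -42, -15, -5, -23  ⇒  Σ = -261
Signed area = Σ/2 = -130.5 (negative ⇒ clockwise traversal).

-130.5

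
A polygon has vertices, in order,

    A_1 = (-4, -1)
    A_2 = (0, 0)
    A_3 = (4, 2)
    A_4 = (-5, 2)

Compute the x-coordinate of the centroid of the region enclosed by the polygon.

Apply the surveyor's formula. First the cross-terms c_i = x_i·y_{i+1} − x_{i+1}·y_i:
  0, 0, 18, 13  ⇒  2A = 31, A = 15.5.
Then Σ (x_i + x_{i+1})·c_i = -135, so x̄ = -135 / (6·15.5) = -45/31.

-45/31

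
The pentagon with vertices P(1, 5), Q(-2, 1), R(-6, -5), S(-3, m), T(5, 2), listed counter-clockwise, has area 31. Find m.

-3

Write out the shoelace sum; only the two edges meeting at S involve m:
2·Area = [((-6)·m − (-3)·(-5)) + ((-3)·2 − 5·m)] + 50
       = -11·m + 29 = 62
⇒ m = -3.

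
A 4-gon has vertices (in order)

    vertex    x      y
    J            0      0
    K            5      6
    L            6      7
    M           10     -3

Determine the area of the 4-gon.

44.5

J→K: (0)(6) − (5)(0) = 0
K→L: (5)(7) − (6)(6) = -1
L→M: (6)(-3) − (10)(7) = -88
M→J: (10)(0) − (0)(-3) = 0
Σ = -89
Area = |Σ|/2 = 44.5.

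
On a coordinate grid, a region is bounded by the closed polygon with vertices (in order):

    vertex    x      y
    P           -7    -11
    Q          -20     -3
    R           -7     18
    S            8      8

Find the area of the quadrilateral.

P→Q: (-7)(-3) − (-20)(-11) = -199
Q→R: (-20)(18) − (-7)(-3) = -381
R→S: (-7)(8) − (8)(18) = -200
S→P: (8)(-11) − (-7)(8) = -32
Σ = -812
Area = |Σ|/2 = 406.

406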